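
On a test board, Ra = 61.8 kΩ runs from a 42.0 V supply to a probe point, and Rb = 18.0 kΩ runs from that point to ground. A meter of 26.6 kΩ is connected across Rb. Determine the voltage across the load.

The load sits in parallel with Rb: Rb‖R_L = (18.0 × 26.6) / (18.0 + 26.6) = 10.74 kΩ.
V_out = 42.0 × 10.74 / (61.8 + 10.74) = 42.0 × 10.74/72.54 = 6.22 V.

V_out ≈ 6.22 V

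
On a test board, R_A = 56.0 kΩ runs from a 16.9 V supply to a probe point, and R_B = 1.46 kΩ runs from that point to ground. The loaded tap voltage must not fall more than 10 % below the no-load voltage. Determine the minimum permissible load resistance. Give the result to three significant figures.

Output resistance R_th = R_A‖R_B = (56.0 × 1.46)/57.46 = 1.423 kΩ.
The fractional drop is R_th/(R_th + R_L); requiring this ≤ 0.100 gives R_L ≥ R_th(1/0.100 − 1) = 1.423 × 9.000 = 12.8 kΩ.

R_L(min) ≈ 12.8 kΩ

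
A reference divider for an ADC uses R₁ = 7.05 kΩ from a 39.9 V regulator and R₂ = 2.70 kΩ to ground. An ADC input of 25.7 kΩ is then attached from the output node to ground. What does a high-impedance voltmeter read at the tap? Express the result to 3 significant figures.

The load sits in parallel with R₂: R₂‖R_L = (2.70 × 25.7) / (2.70 + 25.7) = 2.443 kΩ.
V_out = 39.9 × 2.443 / (7.05 + 2.443) = 39.9 × 2.443/9.493 = 10.3 V.

V_out ≈ 10.3 V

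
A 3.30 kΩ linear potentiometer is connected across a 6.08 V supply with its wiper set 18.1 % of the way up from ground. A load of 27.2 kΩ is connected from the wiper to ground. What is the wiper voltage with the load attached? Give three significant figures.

V ≈ 1.08 V

The wiper splits the pot into (1−α)R = 2703 Ω above and αR = 597.3 Ω below.
Lower section ‖ load = 584.5 Ω.
V_wiper = 6.08 × 584.5/(2703 + 584.5) = 1.08 V.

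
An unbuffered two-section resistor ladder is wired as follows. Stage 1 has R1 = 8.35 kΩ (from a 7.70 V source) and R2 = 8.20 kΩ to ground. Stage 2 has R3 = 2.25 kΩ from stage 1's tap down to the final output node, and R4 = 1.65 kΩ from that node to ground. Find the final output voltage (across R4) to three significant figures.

V_out ≈ 0.783 V

Stage 2 presents R3+R4 = 3.900 kΩ as a load on stage 1's tap.
Stage 1's lower leg becomes R2‖(R3+R4) = 2.643 kΩ, so V_mid = 7.70 × 2.643/10.99 = 1.851 V.
Stage 2 is itself unloaded: V_out = V_mid × R4/(R3+R4) = 1.851 × 1.65/3.900 = 0.783 V.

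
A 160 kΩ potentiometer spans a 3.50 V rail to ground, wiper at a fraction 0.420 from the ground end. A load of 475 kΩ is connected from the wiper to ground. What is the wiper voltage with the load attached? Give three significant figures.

The wiper splits the pot into (1−α)R = 92.80 kΩ above and αR = 67.20 kΩ below.
Lower section ‖ load = 58.87 kΩ.
V_wiper = 3.50 × 58.87/(92.80 + 58.87) = 1.36 V.

V ≈ 1.36 V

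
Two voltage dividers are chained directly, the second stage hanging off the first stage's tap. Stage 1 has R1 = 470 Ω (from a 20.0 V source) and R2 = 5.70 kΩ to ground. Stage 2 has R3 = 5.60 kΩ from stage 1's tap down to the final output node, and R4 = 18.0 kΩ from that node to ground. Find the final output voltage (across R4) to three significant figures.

Stage 2 presents R3+R4 = 23600 Ω as a load on stage 1's tap.
Stage 1's lower leg becomes R2‖(R3+R4) = 4591 Ω, so V_mid = 20.0 × 4591/5061 = 18.14 V.
Stage 2 is itself unloaded: V_out = V_mid × R4/(R3+R4) = 18.14 × 18000/23600 = 13.8 V.

V_out ≈ 13.8 V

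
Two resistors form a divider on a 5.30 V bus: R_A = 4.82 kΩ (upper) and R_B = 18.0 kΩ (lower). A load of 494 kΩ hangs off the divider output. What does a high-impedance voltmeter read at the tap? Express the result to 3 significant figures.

The load sits in parallel with R_B: R_B‖R_L = (18.0 × 494) / (18.0 + 494) = 17.37 kΩ.
V_out = 5.30 × 17.37 / (4.82 + 17.37) = 5.30 × 17.37/22.19 = 4.15 V.

V_out ≈ 4.15 V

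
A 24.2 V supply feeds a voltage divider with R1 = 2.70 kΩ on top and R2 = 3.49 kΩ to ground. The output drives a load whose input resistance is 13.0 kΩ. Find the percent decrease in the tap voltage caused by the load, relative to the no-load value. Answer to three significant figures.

Unloaded V = 24.2 × 3.49/6.190 = 13.644 V.
Loaded: R2‖R_L = 2.751 kΩ, giving V = 24.2 × 2.751/5.451 = 12.214 V.
Drop = (13.644 − 12.214) / 13.644 = 10.5 %.

10.5 %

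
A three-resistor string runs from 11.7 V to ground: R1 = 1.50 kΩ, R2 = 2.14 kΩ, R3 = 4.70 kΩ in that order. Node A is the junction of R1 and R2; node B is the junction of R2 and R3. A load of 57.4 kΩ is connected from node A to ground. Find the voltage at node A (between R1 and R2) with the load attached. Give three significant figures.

Below node A the series string R2+R3 = 6.840 kΩ sits in parallel with the 57.4 kΩ load: 6.112 kΩ.
V_A = 11.7 × 6.112/(1.50 + 6.112) = 9.39 V.

V ≈ 9.39 V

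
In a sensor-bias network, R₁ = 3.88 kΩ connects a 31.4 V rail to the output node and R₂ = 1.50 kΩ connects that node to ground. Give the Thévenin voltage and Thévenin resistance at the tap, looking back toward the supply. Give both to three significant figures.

V_th is the open-circuit tap voltage: 31.4 × 1.50/(3.88 + 1.50) = 8.75 V.
With the supply zeroed, R₁ and R₂ appear in parallel from the tap: R_th = R₁‖R₂ = (3.88 × 1.50)/5.380 = 1.08 kΩ.

V_th = 8.75 V, R_th = 1.08 kΩ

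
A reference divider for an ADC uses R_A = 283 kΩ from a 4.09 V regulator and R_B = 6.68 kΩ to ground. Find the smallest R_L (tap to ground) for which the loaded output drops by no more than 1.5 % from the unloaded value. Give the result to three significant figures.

R_L(min) ≈ 429 kΩ

Output resistance R_th = R_A‖R_B = (283 × 6.68)/289.7 = 6.526 kΩ.
The fractional drop is R_th/(R_th + R_L); requiring this ≤ 0.0150 gives R_L ≥ R_th(1/0.0150 − 1) = 6.526 × 65.67 = 429 kΩ.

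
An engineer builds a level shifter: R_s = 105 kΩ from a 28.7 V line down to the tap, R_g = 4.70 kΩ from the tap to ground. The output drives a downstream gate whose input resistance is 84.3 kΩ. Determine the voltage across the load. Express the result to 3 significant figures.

The load sits in parallel with R_g: R_g‖R_L = (4.70 × 84.3) / (4.70 + 84.3) = 4.452 kΩ.
V_out = 28.7 × 4.452 / (105 + 4.452) = 28.7 × 4.452/109.5 = 1.17 V.

V_out ≈ 1.17 V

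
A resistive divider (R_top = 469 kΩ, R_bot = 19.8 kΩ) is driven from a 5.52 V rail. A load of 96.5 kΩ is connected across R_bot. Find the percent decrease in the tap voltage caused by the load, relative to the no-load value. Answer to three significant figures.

Unloaded V = 5.52 × 19.8/488.8 = 0.2236 V.
Loaded: R_bot‖R_L = 16.43 kΩ, giving V = 5.52 × 16.43/485.4 = 0.1868 V.
Drop = (0.2236 − 0.1868) / 0.2236 = 16.4 %.

16.4 %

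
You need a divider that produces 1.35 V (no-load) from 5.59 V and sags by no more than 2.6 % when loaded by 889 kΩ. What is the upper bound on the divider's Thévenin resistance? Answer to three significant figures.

R_th ≤ 23.7 kΩ

Loading drop = R_th/(R_th + R_L) ≤ 0.0260, so R_th ≤ R_L · ε/(1−ε) = 889 kΩ × 0.0260/0.9740 = 23.7 kΩ.
(Any R1, R2 with R2/(R1+R2) = 0.242 and R1‖R2 ≤ 23.7 kΩ will meet the spec.)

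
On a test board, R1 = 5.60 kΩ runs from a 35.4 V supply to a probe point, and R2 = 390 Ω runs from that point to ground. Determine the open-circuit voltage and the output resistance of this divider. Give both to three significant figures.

V_th is the open-circuit tap voltage: 35.4 × 390/(5600 + 390) = 2.30 V.
With the supply zeroed, R1 and R2 appear in parallel from the tap: R_th = R1‖R2 = (5600 × 390)/5990 = 365 Ω.

V_th = 2.30 V, R_th = 365 Ω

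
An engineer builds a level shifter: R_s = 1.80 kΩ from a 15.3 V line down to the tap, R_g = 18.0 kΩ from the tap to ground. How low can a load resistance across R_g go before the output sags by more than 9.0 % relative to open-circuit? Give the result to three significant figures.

R_L(min) ≈ 16.5 kΩ

Output resistance R_th = R_s‖R_g = (1.80 × 18.0)/19.80 = 1.636 kΩ.
The fractional drop is R_th/(R_th + R_L); requiring this ≤ 0.0900 gives R_L ≥ R_th(1/0.0900 − 1) = 1.636 × 10.11 = 16.5 kΩ.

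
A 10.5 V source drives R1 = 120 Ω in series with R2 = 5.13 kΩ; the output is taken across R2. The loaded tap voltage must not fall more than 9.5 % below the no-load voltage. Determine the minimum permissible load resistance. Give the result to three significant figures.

Output resistance R_th = R1‖R2 = (120 × 5130)/5250 = 117.3 Ω.
The fractional drop is R_th/(R_th + R_L); requiring this ≤ 0.0950 gives R_L ≥ R_th(1/0.0950 − 1) = 117.3 × 9.526 = 1.12 kΩ.

R_L(min) ≈ 1.12 kΩ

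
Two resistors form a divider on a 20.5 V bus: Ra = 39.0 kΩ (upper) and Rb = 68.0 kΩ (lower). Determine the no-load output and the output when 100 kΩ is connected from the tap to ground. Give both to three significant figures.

Unloaded: 13.0 V; loaded: 10.4 V

Open-circuit: V = 20.5 × 68.0/(39.0 + 68.0) = 13.0 V.
With the load, Rb becomes Rb‖R_L = 40.48 kΩ, so V = 20.5 × 40.48/79.48 = 10.4 V.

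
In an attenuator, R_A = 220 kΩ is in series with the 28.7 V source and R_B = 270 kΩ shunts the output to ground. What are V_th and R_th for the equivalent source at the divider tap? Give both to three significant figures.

V_th is the open-circuit tap voltage: 28.7 × 270/(220 + 270) = 15.8 V.
With the supply zeroed, R_A and R_B appear in parallel from the tap: R_th = R_A‖R_B = (220 × 270)/490.0 = 121 kΩ.

V_th = 15.8 V, R_th = 121 kΩ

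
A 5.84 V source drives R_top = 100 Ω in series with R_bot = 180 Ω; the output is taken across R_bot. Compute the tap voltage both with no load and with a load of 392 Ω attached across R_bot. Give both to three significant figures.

Unloaded: 3.75 V; loaded: 3.23 V

Open-circuit: V = 5.84 × 180/(100 + 180) = 3.75 V.
With the load, R_bot becomes R_bot‖R_L = 123.4 Ω, so V = 5.84 × 123.4/223.4 = 3.23 V.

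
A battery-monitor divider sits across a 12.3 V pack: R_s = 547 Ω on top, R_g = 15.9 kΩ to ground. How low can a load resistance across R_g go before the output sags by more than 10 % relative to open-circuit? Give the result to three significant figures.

Output resistance R_th = R_s‖R_g = (547 × 15900)/16450 = 528.8 Ω.
The fractional drop is R_th/(R_th + R_L); requiring this ≤ 0.100 gives R_L ≥ R_th(1/0.100 − 1) = 528.8 × 9.000 = 4.76 kΩ.

R_L(min) ≈ 4.76 kΩ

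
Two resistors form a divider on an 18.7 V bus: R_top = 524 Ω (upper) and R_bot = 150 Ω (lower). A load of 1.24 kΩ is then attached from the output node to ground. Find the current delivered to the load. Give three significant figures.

I_L ≈ 3.07 mA

R_bot‖R_L = 133.8 Ω; V_out = 18.7 × 133.8/657.8 = 3.804 V.
I_L = V_out / R_L = 3.804 / 1.24 kΩ = 3.07 mA.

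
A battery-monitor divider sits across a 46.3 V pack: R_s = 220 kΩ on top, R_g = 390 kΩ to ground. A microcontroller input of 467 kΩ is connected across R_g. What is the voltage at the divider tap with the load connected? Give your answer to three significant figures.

The load sits in parallel with R_g: R_g‖R_L = (390 × 467) / (390 + 467) = 212.5 kΩ.
V_out = 46.3 × 212.5 / (220 + 212.5) = 46.3 × 212.5/432.5 = 22.7 V.

V_out ≈ 22.7 V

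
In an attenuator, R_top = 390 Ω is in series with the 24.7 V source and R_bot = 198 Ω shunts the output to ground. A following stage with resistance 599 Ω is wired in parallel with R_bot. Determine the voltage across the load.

The load sits in parallel with R_bot: R_bot‖R_L = (198 × 599) / (198 + 599) = 148.8 Ω.
V_out = 24.7 × 148.8 / (390 + 148.8) = 24.7 × 148.8/538.8 = 6.82 V.
(Unloaded it would have been 8.32 V.)

V_out ≈ 6.82 V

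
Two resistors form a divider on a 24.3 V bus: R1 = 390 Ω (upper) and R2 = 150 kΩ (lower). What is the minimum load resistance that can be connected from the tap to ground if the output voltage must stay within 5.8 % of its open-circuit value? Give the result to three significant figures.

Output resistance R_th = R1‖R2 = (390 × 150000)/150400 = 389.0 Ω.
The fractional drop is R_th/(R_th + R_L); requiring this ≤ 0.0580 gives R_L ≥ R_th(1/0.0580 − 1) = 389.0 × 16.24 = 6.32 kΩ.

R_L(min) ≈ 6.32 kΩ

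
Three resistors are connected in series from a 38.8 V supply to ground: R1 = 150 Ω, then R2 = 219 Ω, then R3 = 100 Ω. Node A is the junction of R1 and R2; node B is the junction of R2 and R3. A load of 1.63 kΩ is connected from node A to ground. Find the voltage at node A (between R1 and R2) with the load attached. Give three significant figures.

V ≈ 24.8 V

Below node A the series string R2+R3 = 319.0 Ω sits in parallel with the 1630 Ω load: 266.8 Ω.
V_A = 38.8 × 266.8/(150 + 266.8) = 24.8 V.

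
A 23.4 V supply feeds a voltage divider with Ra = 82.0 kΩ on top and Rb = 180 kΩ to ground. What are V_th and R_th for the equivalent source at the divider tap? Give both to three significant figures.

V_th = 16.1 V, R_th = 56.3 kΩ

V_th is the open-circuit tap voltage: 23.4 × 180/(82.0 + 180) = 16.1 V.
With the supply zeroed, Ra and Rb appear in parallel from the tap: R_th = Ra‖Rb = (82.0 × 180)/262.0 = 56.3 kΩ.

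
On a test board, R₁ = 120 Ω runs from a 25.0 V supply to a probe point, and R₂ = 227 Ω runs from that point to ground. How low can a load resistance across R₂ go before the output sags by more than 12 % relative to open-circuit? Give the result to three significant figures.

Output resistance R_th = R₁‖R₂ = (120 × 227)/347.0 = 78.50 Ω.
The fractional drop is R_th/(R_th + R_L); requiring this ≤ 0.120 gives R_L ≥ R_th(1/0.120 − 1) = 78.50 × 7.333 = 576 Ω.

R_L(min) ≈ 576 Ω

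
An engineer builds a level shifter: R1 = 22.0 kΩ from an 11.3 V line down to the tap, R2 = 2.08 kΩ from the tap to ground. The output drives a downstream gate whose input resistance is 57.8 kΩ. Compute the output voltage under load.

The load sits in parallel with R2: R2‖R_L = (2.08 × 57.8) / (2.08 + 57.8) = 2.008 kΩ.
V_out = 11.3 × 2.008 / (22.0 + 2.008) = 11.3 × 2.008/24.01 = 0.945 V.

V_out ≈ 0.945 V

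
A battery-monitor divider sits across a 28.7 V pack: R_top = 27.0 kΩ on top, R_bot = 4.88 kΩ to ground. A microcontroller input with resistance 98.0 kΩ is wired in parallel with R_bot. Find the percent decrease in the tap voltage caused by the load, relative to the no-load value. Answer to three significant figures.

4.05 %

The divider's output (Thévenin) resistance is R_top‖R_bot = 4.133 kΩ.
Fractional drop under load = R_th/(R_th + R_L) = 4.133 / (4.133 + 98.0) = 0.04047.
So the output falls by 4.05 %.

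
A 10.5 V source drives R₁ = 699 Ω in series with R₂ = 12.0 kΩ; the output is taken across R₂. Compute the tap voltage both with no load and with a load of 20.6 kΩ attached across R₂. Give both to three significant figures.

Unloaded: 9.92 V; loaded: 9.61 V

Open-circuit: V = 10.5 × 12000/(699 + 12000) = 9.92 V.
With the load, R₂ becomes R₂‖R_L = 7583 Ω, so V = 10.5 × 7583/8282 = 9.61 V.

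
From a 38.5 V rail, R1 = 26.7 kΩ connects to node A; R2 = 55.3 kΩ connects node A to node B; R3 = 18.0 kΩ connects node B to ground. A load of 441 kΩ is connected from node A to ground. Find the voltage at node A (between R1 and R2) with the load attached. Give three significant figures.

Below node A the series string R2+R3 = 73.30 kΩ sits in parallel with the 441 kΩ load: 62.85 kΩ.
V_A = 38.5 × 62.85/(26.7 + 62.85) = 27.0 V.

V ≈ 27.0 V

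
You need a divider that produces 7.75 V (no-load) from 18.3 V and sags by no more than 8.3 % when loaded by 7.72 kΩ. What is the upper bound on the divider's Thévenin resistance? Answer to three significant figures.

R_th ≤ 699 Ω

Loading drop = R_th/(R_th + R_L) ≤ 0.0830, so R_th ≤ R_L · ε/(1−ε) = 7.72 kΩ × 0.0830/0.9170 = 699 Ω.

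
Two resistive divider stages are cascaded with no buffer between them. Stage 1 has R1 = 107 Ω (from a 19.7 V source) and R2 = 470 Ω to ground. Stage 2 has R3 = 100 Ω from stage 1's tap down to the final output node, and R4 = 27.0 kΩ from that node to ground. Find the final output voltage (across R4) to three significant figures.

Stage 2 presents R3+R4 = 27100 Ω as a load on stage 1's tap.
Stage 1's lower leg becomes R2‖(R3+R4) = 462.0 Ω, so V_mid = 19.7 × 462.0/569.0 = 16.00 V.
Stage 2 is itself unloaded: V_out = V_mid × R4/(R3+R4) = 16.00 × 27000/27100 = 15.9 V.

V_out ≈ 15.9 V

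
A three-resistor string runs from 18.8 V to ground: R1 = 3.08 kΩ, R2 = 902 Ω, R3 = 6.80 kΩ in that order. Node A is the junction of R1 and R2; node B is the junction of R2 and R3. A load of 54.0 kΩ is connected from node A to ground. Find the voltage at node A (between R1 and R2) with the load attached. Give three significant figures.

V ≈ 12.9 V

Below node A the series string R2+R3 = 7702 Ω sits in parallel with the 54000 Ω load: 6741 Ω.
V_A = 18.8 × 6741/(3080 + 6741) = 12.9 V.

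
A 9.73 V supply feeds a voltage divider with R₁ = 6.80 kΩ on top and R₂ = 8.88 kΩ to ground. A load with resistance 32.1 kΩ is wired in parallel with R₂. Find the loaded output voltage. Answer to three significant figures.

V_out ≈ 4.92 V

The load sits in parallel with R₂: R₂‖R_L = (8.88 × 32.1) / (8.88 + 32.1) = 6.956 kΩ.
V_out = 9.73 × 6.956 / (6.80 + 6.956) = 9.73 × 6.956/13.76 = 4.92 V.
(Unloaded it would have been 5.51 V.)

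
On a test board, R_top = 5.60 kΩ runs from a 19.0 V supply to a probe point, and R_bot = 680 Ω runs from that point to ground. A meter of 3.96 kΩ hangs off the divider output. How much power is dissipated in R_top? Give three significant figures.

P ≈ 52.9 mW

Total resistance from the source is R_top + (R_bot‖R_L) = 6180 Ω, so I = 19.0/6180 Ω = 3.074 mA.
P = I²·R_top = (3.074 mA)² × 5.60 kΩ = 52.9 mW.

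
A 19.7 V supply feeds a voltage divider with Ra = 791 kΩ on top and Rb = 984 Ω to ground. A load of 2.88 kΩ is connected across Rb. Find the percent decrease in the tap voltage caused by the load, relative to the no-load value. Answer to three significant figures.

25.4 %

The divider's output (Thévenin) resistance is Ra‖Rb = 982.8 Ω.
Fractional drop under load = R_th/(R_th + R_L) = 982.8 / (982.8 + 2880) = 0.2544.
So the output falls by 25.4 %.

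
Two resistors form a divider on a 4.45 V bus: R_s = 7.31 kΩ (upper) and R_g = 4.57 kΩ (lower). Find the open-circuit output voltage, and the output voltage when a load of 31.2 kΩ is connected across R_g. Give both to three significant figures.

Unloaded: 1.71 V; loaded: 1.57 V

Open-circuit: V = 4.45 × 4.57/(7.31 + 4.57) = 1.71 V.
With the load, R_g becomes R_g‖R_L = 3.986 kΩ, so V = 4.45 × 3.986/11.30 = 1.57 V.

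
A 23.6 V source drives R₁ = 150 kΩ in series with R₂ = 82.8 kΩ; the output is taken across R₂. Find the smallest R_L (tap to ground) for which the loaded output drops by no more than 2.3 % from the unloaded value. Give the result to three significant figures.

R_L(min) ≈ 2.27 MΩ

Output resistance R_th = R₁‖R₂ = (150 × 82.8)/232.8 = 53.35 kΩ.
The fractional drop is R_th/(R_th + R_L); requiring this ≤ 0.0230 gives R_L ≥ R_th(1/0.0230 − 1) = 53.35 × 42.48 = 2.27 MΩ.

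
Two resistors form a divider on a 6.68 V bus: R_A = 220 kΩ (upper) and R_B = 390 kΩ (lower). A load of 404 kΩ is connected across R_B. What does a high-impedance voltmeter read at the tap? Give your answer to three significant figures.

The load sits in parallel with R_B: R_B‖R_L = (390 × 404) / (390 + 404) = 198.4 kΩ.
V_out = 6.68 × 198.4 / (220 + 198.4) = 6.68 × 198.4/418.4 = 3.17 V.

V_out ≈ 3.17 V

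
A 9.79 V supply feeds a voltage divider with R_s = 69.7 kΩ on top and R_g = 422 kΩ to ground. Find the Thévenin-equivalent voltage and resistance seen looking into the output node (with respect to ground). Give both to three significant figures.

V_th = 8.40 V, R_th = 59.8 kΩ

V_th is the open-circuit tap voltage: 9.79 × 422/(69.7 + 422) = 8.40 V.
With the supply zeroed, R_s and R_g appear in parallel from the tap: R_th = R_s‖R_g = (69.7 × 422)/491.7 = 59.8 kΩ.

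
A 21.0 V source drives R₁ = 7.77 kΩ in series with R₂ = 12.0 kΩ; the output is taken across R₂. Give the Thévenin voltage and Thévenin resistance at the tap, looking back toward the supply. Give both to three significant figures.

V_th is the open-circuit tap voltage: 21.0 × 12.0/(7.77 + 12.0) = 12.7 V.
With the supply zeroed, R₁ and R₂ appear in parallel from the tap: R_th = R₁‖R₂ = (7.77 × 12.0)/19.77 = 4.72 kΩ.

V_th = 12.7 V, R_th = 4.72 kΩ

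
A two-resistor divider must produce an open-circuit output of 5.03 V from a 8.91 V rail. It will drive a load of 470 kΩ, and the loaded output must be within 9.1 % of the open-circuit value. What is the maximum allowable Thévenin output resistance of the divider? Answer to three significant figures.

R_th ≤ 47.1 kΩ

Loading drop = R_th/(R_th + R_L) ≤ 0.0910, so R_th ≤ R_L · ε/(1−ε) = 470 kΩ × 0.0910/0.9090 = 47.1 kΩ.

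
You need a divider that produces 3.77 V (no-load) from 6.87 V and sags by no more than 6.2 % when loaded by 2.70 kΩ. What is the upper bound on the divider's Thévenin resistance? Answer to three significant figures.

Loading drop = R_th/(R_th + R_L) ≤ 0.0620, so R_th ≤ R_L · ε/(1−ε) = 2.70 kΩ × 0.0620/0.9380 = 178 Ω.

R_th ≤ 178 Ω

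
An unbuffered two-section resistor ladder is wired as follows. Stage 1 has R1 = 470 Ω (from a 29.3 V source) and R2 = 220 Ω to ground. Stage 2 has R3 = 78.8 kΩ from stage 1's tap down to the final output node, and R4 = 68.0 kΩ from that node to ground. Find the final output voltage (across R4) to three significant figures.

V_out ≈ 4.32 V

Stage 2 presents R3+R4 = 146800 Ω as a load on stage 1's tap.
Stage 1's lower leg becomes R2‖(R3+R4) = 219.7 Ω, so V_mid = 29.3 × 219.7/689.7 = 9.333 V.
Stage 2 is itself unloaded: V_out = V_mid × R4/(R3+R4) = 9.333 × 68000/146800 = 4.32 V.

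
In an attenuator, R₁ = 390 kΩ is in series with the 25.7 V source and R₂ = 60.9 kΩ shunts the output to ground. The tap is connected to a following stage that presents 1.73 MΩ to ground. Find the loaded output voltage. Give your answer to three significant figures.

The load sits in parallel with R₂: R₂‖R_L = (60.9 × 1730) / (60.9 + 1730) = 58.83 kΩ.
V_out = 25.7 × 58.83 / (390 + 58.83) = 25.7 × 58.83/448.8 = 3.37 V.
(Unloaded it would have been 3.47 V.)

V_out ≈ 3.37 V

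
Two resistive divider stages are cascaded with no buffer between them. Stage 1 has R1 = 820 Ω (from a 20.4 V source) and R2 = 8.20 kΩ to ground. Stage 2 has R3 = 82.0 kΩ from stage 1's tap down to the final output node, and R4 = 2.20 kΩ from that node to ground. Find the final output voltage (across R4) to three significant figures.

V_out ≈ 0.480 V

Stage 2 presents R3+R4 = 84200 Ω as a load on stage 1's tap.
Stage 1's lower leg becomes R2‖(R3+R4) = 7472 Ω, so V_mid = 20.4 × 7472/8292 = 18.38 V.
Stage 2 is itself unloaded: V_out = V_mid × R4/(R3+R4) = 18.38 × 2200/84200 = 0.480 V.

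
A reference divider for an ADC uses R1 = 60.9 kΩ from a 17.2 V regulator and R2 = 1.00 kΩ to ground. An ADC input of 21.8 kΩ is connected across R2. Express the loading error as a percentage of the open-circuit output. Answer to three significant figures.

The divider's output (Thévenin) resistance is R1‖R2 = 0.9838 kΩ.
Fractional drop under load = R_th/(R_th + R_L) = 0.9838 / (0.9838 + 21.8) = 0.04318.
So the output falls by 4.32 %.

4.32 %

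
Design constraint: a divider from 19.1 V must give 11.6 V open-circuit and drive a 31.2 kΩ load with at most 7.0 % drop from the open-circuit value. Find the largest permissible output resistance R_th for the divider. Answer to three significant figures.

R_th ≤ 2.35 kΩ

Loading drop = R_th/(R_th + R_L) ≤ 0.0700, so R_th ≤ R_L · ε/(1−ε) = 31.2 kΩ × 0.0700/0.9300 = 2.35 kΩ.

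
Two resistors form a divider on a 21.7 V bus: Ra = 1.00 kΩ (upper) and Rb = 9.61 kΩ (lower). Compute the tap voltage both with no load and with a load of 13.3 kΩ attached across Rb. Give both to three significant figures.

Unloaded: 19.7 V; loaded: 18.4 V

Open-circuit: V = 21.7 × 9.61/(1.00 + 9.61) = 19.7 V.
With the load, Rb becomes Rb‖R_L = 5.579 kΩ, so V = 21.7 × 5.579/6.579 = 18.4 V.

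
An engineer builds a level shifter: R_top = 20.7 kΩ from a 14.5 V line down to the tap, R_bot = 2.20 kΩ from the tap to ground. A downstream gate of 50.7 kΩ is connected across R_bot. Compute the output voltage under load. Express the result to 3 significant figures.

The load sits in parallel with R_bot: R_bot‖R_L = (2.20 × 50.7) / (2.20 + 50.7) = 2.109 kΩ.
V_out = 14.5 × 2.109 / (20.7 + 2.109) = 14.5 × 2.109/22.81 = 1.34 V.

V_out ≈ 1.34 V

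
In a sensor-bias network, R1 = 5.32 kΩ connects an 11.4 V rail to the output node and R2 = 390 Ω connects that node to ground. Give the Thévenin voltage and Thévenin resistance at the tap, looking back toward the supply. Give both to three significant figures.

V_th is the open-circuit tap voltage: 11.4 × 390/(5320 + 390) = 0.779 V.
With the supply zeroed, R1 and R2 appear in parallel from the tap: R_th = R1‖R2 = (5320 × 390)/5710 = 363 Ω.

V_th = 0.779 V, R_th = 363 Ω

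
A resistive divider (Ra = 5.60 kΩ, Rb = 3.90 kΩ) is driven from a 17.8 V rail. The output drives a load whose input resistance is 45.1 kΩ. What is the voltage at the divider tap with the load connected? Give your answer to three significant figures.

V_out ≈ 6.95 V

The load sits in parallel with Rb: Rb‖R_L = (3.90 × 45.1) / (3.90 + 45.1) = 3.590 kΩ.
V_out = 17.8 × 3.590 / (5.60 + 3.590) = 17.8 × 3.590/9.190 = 6.95 V.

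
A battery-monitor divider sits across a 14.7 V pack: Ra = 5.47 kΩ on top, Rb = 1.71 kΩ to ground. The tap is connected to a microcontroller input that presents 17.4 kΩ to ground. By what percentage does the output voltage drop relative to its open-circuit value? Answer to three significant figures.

The divider's output (Thévenin) resistance is Ra‖Rb = 1.303 kΩ.
Fractional drop under load = R_th/(R_th + R_L) = 1.303 / (1.303 + 17.4) = 0.06966.
So the output falls by 6.97 %.

6.97 %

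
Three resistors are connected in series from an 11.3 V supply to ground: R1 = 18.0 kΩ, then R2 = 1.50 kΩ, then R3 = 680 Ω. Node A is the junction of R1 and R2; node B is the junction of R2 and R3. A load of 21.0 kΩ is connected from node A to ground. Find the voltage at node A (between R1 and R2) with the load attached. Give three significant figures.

V ≈ 1.12 V

Below node A the series string R2+R3 = 2180 Ω sits in parallel with the 21000 Ω load: 1975 Ω.
V_A = 11.3 × 1975/(18000 + 1975) = 1.12 V.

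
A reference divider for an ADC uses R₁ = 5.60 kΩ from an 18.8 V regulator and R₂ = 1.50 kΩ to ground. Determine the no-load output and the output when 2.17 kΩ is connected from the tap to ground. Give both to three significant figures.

Open-circuit: V = 18.8 × 1.50/(5.60 + 1.50) = 3.97 V.
With the load, R₂ becomes R₂‖R_L = 0.8869 kΩ, so V = 18.8 × 0.8869/6.487 = 2.57 V.

Unloaded: 3.97 V; loaded: 2.57 V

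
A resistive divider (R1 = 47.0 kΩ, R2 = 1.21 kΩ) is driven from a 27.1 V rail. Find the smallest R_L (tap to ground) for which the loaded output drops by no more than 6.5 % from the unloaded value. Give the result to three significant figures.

R_L(min) ≈ 17.0 kΩ

Output resistance R_th = R1‖R2 = (47.0 × 1.21)/48.21 = 1.180 kΩ.
The fractional drop is R_th/(R_th + R_L); requiring this ≤ 0.0650 gives R_L ≥ R_th(1/0.0650 − 1) = 1.180 × 14.38 = 17.0 kΩ.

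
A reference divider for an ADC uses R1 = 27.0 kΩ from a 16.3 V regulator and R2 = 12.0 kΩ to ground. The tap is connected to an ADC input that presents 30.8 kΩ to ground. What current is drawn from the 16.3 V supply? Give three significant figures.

I ≈ 0.457 mA

R2‖R_L = 8.636 kΩ, so the source sees R1 + R2‖R_L = 35.64 kΩ.
I = 16.3 V / 35.64 kΩ = 0.457 mA.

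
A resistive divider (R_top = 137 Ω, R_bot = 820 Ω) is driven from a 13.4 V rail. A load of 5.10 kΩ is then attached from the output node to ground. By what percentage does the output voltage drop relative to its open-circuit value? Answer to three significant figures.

The divider's output (Thévenin) resistance is R_top‖R_bot = 117.4 Ω.
Fractional drop under load = R_th/(R_th + R_L) = 117.4 / (117.4 + 5100) = 0.02250.
So the output falls by 2.25 %.

2.25 %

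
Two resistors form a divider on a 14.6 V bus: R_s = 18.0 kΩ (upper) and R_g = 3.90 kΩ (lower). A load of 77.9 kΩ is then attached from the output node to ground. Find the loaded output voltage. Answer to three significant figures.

The load sits in parallel with R_g: R_g‖R_L = (3.90 × 77.9) / (3.90 + 77.9) = 3.714 kΩ.
V_out = 14.6 × 3.714 / (18.0 + 3.714) = 14.6 × 3.714/21.71 = 2.50 V.

V_out ≈ 2.50 V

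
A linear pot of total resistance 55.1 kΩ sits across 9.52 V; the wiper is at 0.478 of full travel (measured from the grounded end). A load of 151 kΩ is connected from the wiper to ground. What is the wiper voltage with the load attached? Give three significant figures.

The wiper splits the pot into (1−α)R = 28.76 kΩ above and αR = 26.34 kΩ below.
Lower section ‖ load = 22.43 kΩ.
V_wiper = 9.52 × 22.43/(28.76 + 22.43) = 4.17 V.

V ≈ 4.17 V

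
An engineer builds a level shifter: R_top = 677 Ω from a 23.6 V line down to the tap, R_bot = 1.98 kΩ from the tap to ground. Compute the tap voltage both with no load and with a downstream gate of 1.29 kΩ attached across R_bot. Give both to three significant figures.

Open-circuit: V = 23.6 × 1980/(677 + 1980) = 17.6 V.
With the load, R_bot becomes R_bot‖R_L = 781.1 Ω, so V = 23.6 × 781.1/1458 = 12.6 V.

Unloaded: 17.6 V; loaded: 12.6 V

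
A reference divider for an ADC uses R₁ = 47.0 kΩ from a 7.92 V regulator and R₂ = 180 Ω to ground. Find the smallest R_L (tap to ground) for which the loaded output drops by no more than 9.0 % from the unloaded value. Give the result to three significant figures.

R_L(min) ≈ 1.81 kΩ

Output resistance R_th = R₁‖R₂ = (47000 × 180)/47180 = 179.3 Ω.
The fractional drop is R_th/(R_th + R_L); requiring this ≤ 0.0900 gives R_L ≥ R_th(1/0.0900 − 1) = 179.3 × 10.11 = 1.81 kΩ.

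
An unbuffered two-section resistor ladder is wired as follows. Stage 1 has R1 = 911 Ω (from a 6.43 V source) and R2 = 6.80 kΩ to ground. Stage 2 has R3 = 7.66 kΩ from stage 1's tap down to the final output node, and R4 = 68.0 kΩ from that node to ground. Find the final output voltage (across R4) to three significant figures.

Stage 2 presents R3+R4 = 75660 Ω as a load on stage 1's tap.
Stage 1's lower leg becomes R2‖(R3+R4) = 6239 Ω, so V_mid = 6.43 × 6239/7150 = 5.611 V.
Stage 2 is itself unloaded: V_out = V_mid × R4/(R3+R4) = 5.611 × 68000/75660 = 5.04 V.

V_out ≈ 5.04 V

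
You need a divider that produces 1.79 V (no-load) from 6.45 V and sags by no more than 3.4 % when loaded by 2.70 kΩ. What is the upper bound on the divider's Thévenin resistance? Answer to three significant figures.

Loading drop = R_th/(R_th + R_L) ≤ 0.0340, so R_th ≤ R_L · ε/(1−ε) = 2.70 kΩ × 0.0340/0.9660 = 95.0 Ω.

R_th ≤ 95.0 Ω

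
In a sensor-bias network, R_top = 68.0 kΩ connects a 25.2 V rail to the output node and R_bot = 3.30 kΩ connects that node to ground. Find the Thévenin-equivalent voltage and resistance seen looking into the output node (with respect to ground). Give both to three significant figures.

V_th is the open-circuit tap voltage: 25.2 × 3.30/(68.0 + 3.30) = 1.17 V.
With the supply zeroed, R_top and R_bot appear in parallel from the tap: R_th = R_top‖R_bot = (68.0 × 3.30)/71.30 = 3.15 kΩ.

V_th = 1.17 V, R_th = 3.15 kΩ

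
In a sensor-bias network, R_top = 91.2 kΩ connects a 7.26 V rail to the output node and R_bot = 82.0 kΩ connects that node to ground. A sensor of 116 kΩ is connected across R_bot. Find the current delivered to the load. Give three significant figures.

I_L ≈ 0.0216 mA

R_bot‖R_L = 48.04 kΩ; V_out = 7.26 × 48.04/139.2 = 2.505 V.
I_L = V_out / R_L = 2.505 / 116 kΩ = 0.0216 mA.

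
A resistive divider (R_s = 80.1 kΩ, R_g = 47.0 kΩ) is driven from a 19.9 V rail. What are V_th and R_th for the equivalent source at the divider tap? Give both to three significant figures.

V_th = 7.36 V, R_th = 29.6 kΩ

V_th is the open-circuit tap voltage: 19.9 × 47.0/(80.1 + 47.0) = 7.36 V.
With the supply zeroed, R_s and R_g appear in parallel from the tap: R_th = R_s‖R_g = (80.1 × 47.0)/127.1 = 29.6 kΩ.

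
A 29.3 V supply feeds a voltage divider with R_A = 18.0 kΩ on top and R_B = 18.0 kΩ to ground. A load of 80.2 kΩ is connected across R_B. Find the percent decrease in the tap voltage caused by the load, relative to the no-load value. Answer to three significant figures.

10.1 %

Unloaded V = 29.3 × 18.0/36.00 = 14.650 V.
Loaded: R_B‖R_L = 14.70 kΩ, giving V = 29.3 × 14.70/32.70 = 13.172 V.
Drop = (14.650 − 13.172) / 14.650 = 10.1 %.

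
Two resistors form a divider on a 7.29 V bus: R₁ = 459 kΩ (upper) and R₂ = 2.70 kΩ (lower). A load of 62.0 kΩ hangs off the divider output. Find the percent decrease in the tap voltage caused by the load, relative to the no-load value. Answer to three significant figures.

The divider's output (Thévenin) resistance is R₁‖R₂ = 2.684 kΩ.
Fractional drop under load = R_th/(R_th + R_L) = 2.684 / (2.684 + 62.0) = 0.04150.
So the output falls by 4.15 %.

4.15 %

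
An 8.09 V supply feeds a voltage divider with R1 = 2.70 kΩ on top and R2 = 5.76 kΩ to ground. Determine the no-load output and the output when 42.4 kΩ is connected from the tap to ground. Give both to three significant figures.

Open-circuit: V = 8.09 × 5.76/(2.70 + 5.76) = 5.51 V.
With the load, R2 becomes R2‖R_L = 5.071 kΩ, so V = 8.09 × 5.071/7.771 = 5.28 V.

Unloaded: 5.51 V; loaded: 5.28 V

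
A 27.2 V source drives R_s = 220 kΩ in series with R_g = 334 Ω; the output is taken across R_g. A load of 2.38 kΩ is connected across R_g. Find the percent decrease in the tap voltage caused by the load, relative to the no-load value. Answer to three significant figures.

Unloaded V = 27.2 × 334/220300 = 0.041232 V.
Loaded: R_g‖R_L = 292.9 Ω, giving V = 27.2 × 292.9/220300 = 0.036164 V.
Drop = (0.041232 − 0.036164) / 0.041232 = 12.3 %.

12.3 %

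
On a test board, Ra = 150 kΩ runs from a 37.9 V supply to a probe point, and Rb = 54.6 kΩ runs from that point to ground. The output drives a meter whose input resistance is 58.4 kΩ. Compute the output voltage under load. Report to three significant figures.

V_out ≈ 6.00 V

The load sits in parallel with Rb: Rb‖R_L = (54.6 × 58.4) / (54.6 + 58.4) = 28.22 kΩ.
V_out = 37.9 × 28.22 / (150 + 28.22) = 37.9 × 28.22/178.2 = 6.00 V.
(Unloaded it would have been 10.1 V.)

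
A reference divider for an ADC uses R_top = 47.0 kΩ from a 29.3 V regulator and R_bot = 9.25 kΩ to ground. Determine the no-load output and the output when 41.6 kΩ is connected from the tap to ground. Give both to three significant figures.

Open-circuit: V = 29.3 × 9.25/(47.0 + 9.25) = 4.82 V.
With the load, R_bot becomes R_bot‖R_L = 7.567 kΩ, so V = 29.3 × 7.567/54.57 = 4.06 V.

Unloaded: 4.82 V; loaded: 4.06 V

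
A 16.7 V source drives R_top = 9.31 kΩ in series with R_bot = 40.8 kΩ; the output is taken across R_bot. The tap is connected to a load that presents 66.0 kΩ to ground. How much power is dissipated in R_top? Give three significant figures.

P ≈ 2.18 mW

Total resistance from the source is R_top + (R_bot‖R_L) = 34.52 kΩ, so I = 16.7/34.52 kΩ = 0.4837 mA.
P = I²·R_top = (0.4837 mA)² × 9.31 kΩ = 2.18 mW.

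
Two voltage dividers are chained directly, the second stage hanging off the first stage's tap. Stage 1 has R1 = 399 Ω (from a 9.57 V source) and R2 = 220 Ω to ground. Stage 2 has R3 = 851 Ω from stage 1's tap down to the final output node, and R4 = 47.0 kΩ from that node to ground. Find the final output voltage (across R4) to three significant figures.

Stage 2 presents R3+R4 = 47850 Ω as a load on stage 1's tap.
Stage 1's lower leg becomes R2‖(R3+R4) = 219.0 Ω, so V_mid = 9.57 × 219.0/618.0 = 3.391 V.
Stage 2 is itself unloaded: V_out = V_mid × R4/(R3+R4) = 3.391 × 47000/47850 = 3.33 V.

V_out ≈ 3.33 V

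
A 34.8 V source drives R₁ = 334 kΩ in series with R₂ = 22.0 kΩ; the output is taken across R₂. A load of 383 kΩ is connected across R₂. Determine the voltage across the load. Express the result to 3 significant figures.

The load sits in parallel with R₂: R₂‖R_L = (22.0 × 383) / (22.0 + 383) = 20.80 kΩ.
V_out = 34.8 × 20.80 / (334 + 20.80) = 34.8 × 20.80/354.8 = 2.04 V.

V_out ≈ 2.04 V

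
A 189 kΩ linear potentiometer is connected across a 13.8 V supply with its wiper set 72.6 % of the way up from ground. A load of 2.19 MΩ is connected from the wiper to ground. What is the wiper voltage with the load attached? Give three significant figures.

The wiper splits the pot into (1−α)R = 51.79 kΩ above and αR = 137.2 kΩ below.
Lower section ‖ load = 129.1 kΩ.
V_wiper = 13.8 × 129.1/(51.79 + 129.1) = 9.85 V.

V ≈ 9.85 V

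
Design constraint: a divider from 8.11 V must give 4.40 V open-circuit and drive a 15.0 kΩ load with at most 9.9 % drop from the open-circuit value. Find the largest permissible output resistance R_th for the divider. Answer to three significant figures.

Loading drop = R_th/(R_th + R_L) ≤ 0.0990, so R_th ≤ R_L · ε/(1−ε) = 15.0 kΩ × 0.0990/0.9010 = 1.65 kΩ.
(Any R1, R2 with R2/(R1+R2) = 0.543 and R1‖R2 ≤ 1.65 kΩ will meet the spec.)

R_th ≤ 1.65 kΩ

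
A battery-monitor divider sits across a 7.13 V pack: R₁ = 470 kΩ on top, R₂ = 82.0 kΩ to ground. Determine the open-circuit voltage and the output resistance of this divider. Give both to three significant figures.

V_th = 1.06 V, R_th = 69.8 kΩ

V_th is the open-circuit tap voltage: 7.13 × 82.0/(470 + 82.0) = 1.06 V.
With the supply zeroed, R₁ and R₂ appear in parallel from the tap: R_th = R₁‖R₂ = (470 × 82.0)/552.0 = 69.8 kΩ.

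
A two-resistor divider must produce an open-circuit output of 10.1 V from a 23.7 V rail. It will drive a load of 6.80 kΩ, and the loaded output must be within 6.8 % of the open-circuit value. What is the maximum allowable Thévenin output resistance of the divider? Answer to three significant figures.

R_th ≤ 496 Ω

Loading drop = R_th/(R_th + R_L) ≤ 0.0680, so R_th ≤ R_L · ε/(1−ε) = 6.80 kΩ × 0.0680/0.9320 = 496 Ω.
(Any R1, R2 with R2/(R1+R2) = 0.426 and R1‖R2 ≤ 496 Ω will meet the spec.)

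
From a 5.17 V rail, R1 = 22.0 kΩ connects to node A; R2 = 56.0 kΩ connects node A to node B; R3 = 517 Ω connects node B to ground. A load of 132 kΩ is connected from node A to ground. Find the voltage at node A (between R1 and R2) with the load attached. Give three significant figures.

Below node A the series string R2+R3 = 56520 Ω sits in parallel with the 132000 Ω load: 39570 Ω.
V_A = 5.17 × 39570/(22000 + 39570) = 3.32 V.

V ≈ 3.32 V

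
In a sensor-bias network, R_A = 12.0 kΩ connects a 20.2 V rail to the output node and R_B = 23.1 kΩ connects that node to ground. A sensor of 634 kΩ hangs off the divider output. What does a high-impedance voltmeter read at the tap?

V_out ≈ 13.1 V

The load sits in parallel with R_B: R_B‖R_L = (23.1 × 634) / (23.1 + 634) = 22.29 kΩ.
V_out = 20.2 × 22.29 / (12.0 + 22.29) = 20.2 × 22.29/34.29 = 13.1 V.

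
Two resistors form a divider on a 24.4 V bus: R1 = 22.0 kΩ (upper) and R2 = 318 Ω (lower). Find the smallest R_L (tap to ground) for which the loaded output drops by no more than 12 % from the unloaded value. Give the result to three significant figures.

Output resistance R_th = R1‖R2 = (22000 × 318)/22320 = 313.5 Ω.
The fractional drop is R_th/(R_th + R_L); requiring this ≤ 0.120 gives R_L ≥ R_th(1/0.120 − 1) = 313.5 × 7.333 = 2.30 kΩ.

R_L(min) ≈ 2.30 kΩ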